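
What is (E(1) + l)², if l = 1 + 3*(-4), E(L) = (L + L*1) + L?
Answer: 64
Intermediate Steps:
E(L) = 3*L (E(L) = (L + L) + L = 2*L + L = 3*L)
l = -11 (l = 1 - 12 = -11)
(E(1) + l)² = (3*1 - 11)² = (3 - 11)² = (-8)² = 64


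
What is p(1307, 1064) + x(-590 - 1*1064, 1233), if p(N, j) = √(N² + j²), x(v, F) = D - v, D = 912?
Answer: 2566 + √2840345 ≈ 4251.3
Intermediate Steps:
x(v, F) = 912 - v
p(1307, 1064) + x(-590 - 1*1064, 1233) = √(1307² + 1064²) + (912 - (-590 - 1*1064)) = √(1708249 + 1132096) + (912 - (-590 - 1064)) = √2840345 + (912 - 1*(-1654)) = √2840345 + (912 + 1654) = √2840345 + 2566 = 2566 + √2840345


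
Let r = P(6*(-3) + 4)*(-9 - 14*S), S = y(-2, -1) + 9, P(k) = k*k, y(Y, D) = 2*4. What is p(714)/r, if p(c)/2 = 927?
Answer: -927/24206 ≈ -0.038296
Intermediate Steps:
y(Y, D) = 8
p(c) = 1854 (p(c) = 2*927 = 1854)
P(k) = k²
S = 17 (S = 8 + 9 = 17)
r = -48412 (r = (6*(-3) + 4)²*(-9 - 14*17) = (-18 + 4)²*(-9 - 238) = (-14)²*(-247) = 196*(-247) = -48412)
p(714)/r = 1854/(-48412) = 1854*(-1/48412) = -927/24206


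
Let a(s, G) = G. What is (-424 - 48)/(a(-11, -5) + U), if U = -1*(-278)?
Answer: -472/273 ≈ -1.7289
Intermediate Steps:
U = 278
(-424 - 48)/(a(-11, -5) + U) = (-424 - 48)/(-5 + 278) = -472/273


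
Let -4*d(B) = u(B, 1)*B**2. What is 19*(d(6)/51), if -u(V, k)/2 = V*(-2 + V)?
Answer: 2736/17 ≈ 160.94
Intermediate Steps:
u(V, k) = -2*V*(-2 + V)
d(B) = -B**3*(2 - B)/2 (d(B) = -2*B*(2 - B)*B**2/4 = -B**3*(2 - B)/2)
19*(d(6)/51) = 19*(((1/2)*6**3*(-2 + 6))/51) = 19*(((1/2)*216*4)*(1/51)) = 19*(432*(1/51)) = 19*(144/17) = 2736/17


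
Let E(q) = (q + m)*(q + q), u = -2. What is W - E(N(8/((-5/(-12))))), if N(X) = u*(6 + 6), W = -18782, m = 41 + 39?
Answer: -16094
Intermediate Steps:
m = 80
N(X) = -24 (N(X) = -2*(6 + 6) = -2*12 = -24)
E(q) = 2*q*(80 + q) (E(q) = (q + 80)*(q + q) = (80 + q)*(2*q) = 2*q*(80 + q))
W - E(N(8/((-5/(-12))))) = -18782 - 2*(-24)*(80 - 24) = -18782 - 2*(-24)*56 = -18782 - 1*(-2688) = -18782 + 2688 = -16094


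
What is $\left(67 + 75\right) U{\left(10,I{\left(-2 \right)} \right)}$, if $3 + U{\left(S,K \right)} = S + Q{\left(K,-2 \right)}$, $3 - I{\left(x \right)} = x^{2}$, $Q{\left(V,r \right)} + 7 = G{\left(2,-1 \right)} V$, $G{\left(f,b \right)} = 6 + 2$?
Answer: $-1136$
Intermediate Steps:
$G{\left(f,b \right)} = 8$
$Q{\left(V,r \right)} = -7 + 8 V$
$I{\left(x \right)} = 3 - x^{2}$
$U{\left(S,K \right)} = -10 + S + 8 K$ ($U{\left(S,K \right)} = -3 + \left(S + \left(-7 + 8 K\right)\right) = -3 + \left(-7 + S + 8 K\right) = -10 + S + 8 K$)
$\left(67 + 75\right) U{\left(10,I{\left(-2 \right)} \right)} = \left(67 + 75\right) \left(-10 + 10 + 8 \left(3 - \left(-2\right)^{2}\right)\right) = 142 \left(-10 + 10 + 8 \left(3 - 4\right)\right) = 142 \left(-10 + 10 + 8 \left(-1\right)\right) = 142 \left(-10 + 10 - 8\right) = 142 \left(-8\right) = -1136$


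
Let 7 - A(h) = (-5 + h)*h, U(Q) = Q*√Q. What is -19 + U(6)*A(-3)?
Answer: -19 - 102*√6 ≈ -268.85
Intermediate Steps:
U(Q) = Q^(3/2)
A(h) = 7 - h*(-5 + h) (A(h) = 7 - (-5 + h)*h = 7 - h*(-5 + h))
-19 + U(6)*A(-3) = -19 + 6^(3/2)*(7 - 1*(-3)² + 5*(-3)) = -19 + (6*√6)*(7 - 1*9 - 15) = -19 + (6*√6)*(7 - 9 - 15) = -19 + (6*√6)*(-17) = -19 - 102*√6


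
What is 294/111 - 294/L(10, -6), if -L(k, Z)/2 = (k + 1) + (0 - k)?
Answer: 5537/37 ≈ 149.65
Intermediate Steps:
L(k, Z) = -2 (L(k, Z) = -2*((k + 1) + (0 - k)) = -2*((1 + k) - k) = -2*1 = -2)
294/111 - 294/L(10, -6) = 294/111 - 294/(-2) = 294*(1/111) - 294*(-½) = 98/37 + 147 = 5537/37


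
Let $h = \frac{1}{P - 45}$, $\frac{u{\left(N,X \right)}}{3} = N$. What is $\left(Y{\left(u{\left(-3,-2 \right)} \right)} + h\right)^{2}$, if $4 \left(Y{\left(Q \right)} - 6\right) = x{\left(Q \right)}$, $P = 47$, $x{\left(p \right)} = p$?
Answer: $\frac{289}{16} \approx 18.063$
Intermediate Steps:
$u{\left(N,X \right)} = 3 N$
$Y{\left(Q \right)} = 6 + \frac{Q}{4}$
$h = \frac{1}{2}$ ($h = \frac{1}{47 - 45} = \frac{1}{2} \approx 0.5$)
$\left(Y{\left(u{\left(-3,-2 \right)} \right)} + h\right)^{2} = \left(\left(6 + \frac{3 \left(-3\right)}{4}\right) + \frac{1}{2}\right)^{2} = \left(\left(6 + \frac{1}{4} \left(-9\right)\right) + \frac{1}{2}\right)^{2} = \left(\left(6 - \frac{9}{4}\right) + \frac{1}{2}\right)^{2} = \left(\frac{15}{4} + \frac{1}{2}\right)^{2} = \left(\frac{17}{4}\right)^{2} = \frac{289}{16}$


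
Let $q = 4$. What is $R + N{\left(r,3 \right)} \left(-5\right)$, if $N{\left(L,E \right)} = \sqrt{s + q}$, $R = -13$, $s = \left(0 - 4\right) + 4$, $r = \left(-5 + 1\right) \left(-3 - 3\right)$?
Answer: $-23$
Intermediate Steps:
$r = 24$ ($r = \left(-4\right) \left(-6\right) = 24$)
$s = 0$ ($s = -4 + 4 = 0$)
$N{\left(L,E \right)} = 2$ ($N{\left(L,E \right)} = \sqrt{0 + 4} = \sqrt{4} = 2$)
$R + N{\left(r,3 \right)} \left(-5\right) = -13 + 2 \left(-5\right) = -13 - 10 = -23$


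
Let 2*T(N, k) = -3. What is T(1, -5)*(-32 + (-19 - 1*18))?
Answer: 207/2 ≈ 103.50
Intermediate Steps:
T(N, k) = -3/2 (T(N, k) = (½)*(-3) = -3/2)
T(1, -5)*(-32 + (-19 - 1*18)) = -3*(-32 + (-19 - 1*18))/2 = -3*(-32 + (-19 - 18))/2 = -3*(-32 - 37)/2 = -3/2*(-69) = 207/2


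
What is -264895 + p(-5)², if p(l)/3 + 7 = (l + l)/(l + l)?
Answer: -264571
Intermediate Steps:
p(l) = -18 (p(l) = -21 + 3*((l + l)/(l + l)) = -21 + 3*((2*l)/((2*l))) = -21 + 3*((2*l)*(1/(2*l))) = -21 + 3*1 = -21 + 3 = -18)
-264895 + p(-5)² = -264895 + (-18)² = -264895 + 324 = -264571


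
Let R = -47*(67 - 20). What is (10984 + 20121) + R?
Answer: 28896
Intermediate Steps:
R = -2209 (R = -47*47 = -2209)
(10984 + 20121) + R = (10984 + 20121) - 2209 = 31105 - 2209 = 28896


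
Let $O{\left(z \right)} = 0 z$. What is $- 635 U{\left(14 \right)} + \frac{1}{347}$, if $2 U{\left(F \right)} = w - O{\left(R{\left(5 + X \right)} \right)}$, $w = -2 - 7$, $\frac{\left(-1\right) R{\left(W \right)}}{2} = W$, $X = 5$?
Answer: $\frac{1983107}{694} \approx 2857.5$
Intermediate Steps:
$R{\left(W \right)} = - 2 W$
$O{\left(z \right)} = 0$
$w = -9$
$U{\left(F \right)} = - \frac{9}{2}$ ($U{\left(F \right)} = \frac{-9 - 0}{2} = \frac{-9 + 0}{2} = \frac{1}{2} \left(-9\right) = - \frac{9}{2}$)
$- 635 U{\left(14 \right)} + \frac{1}{347} = \left(-635\right) \left(- \frac{9}{2}\right) + \frac{1}{347} = \frac{5715}{2} + \frac{1}{347} = \frac{1983107}{694}$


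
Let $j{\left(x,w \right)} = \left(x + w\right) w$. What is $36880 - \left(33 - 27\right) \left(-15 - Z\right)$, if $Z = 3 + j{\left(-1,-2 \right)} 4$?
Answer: $37132$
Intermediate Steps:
$j{\left(x,w \right)} = w \left(w + x\right)$ ($j{\left(x,w \right)} = \left(w + x\right) w = w \left(w + x\right)$)
$Z = 27$ ($Z = 3 + - 2 \left(-2 - 1\right) 4 = 3 + \left(-2\right) \left(-3\right) 4 = 3 + 6 \cdot 4 = 3 + 24 = 27$)
$36880 - \left(33 - 27\right) \left(-15 - Z\right) = 36880 - \left(33 - 27\right) \left(-15 - 27\right) = 36880 - 6 \left(-15 - 27\right) = 36880 - 6 \left(-42\right) = 36880 - -252 = 36880 + 252 = 37132$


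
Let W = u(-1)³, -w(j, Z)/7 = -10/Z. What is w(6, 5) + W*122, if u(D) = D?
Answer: -108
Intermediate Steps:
w(j, Z) = 70/Z (w(j, Z) = -(-70)/Z = 70/Z)
W = -1 (W = (-1)³ = -1)
w(6, 5) + W*122 = 70/5 - 1*122 = 70*(⅕) - 122 = 14 - 122 = -108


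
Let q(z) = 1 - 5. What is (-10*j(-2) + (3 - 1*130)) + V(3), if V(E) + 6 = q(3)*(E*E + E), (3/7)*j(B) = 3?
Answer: -251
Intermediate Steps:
j(B) = 7 (j(B) = (7/3)*3 = 7)
q(z) = -4
V(E) = -6 - 4*E - 4*E**2 (V(E) = -6 - 4*(E*E + E) = -6 - 4*(E**2 + E) = -6 - 4*(E + E**2) = -6 + (-4*E - 4*E**2) = -6 - 4*E - 4*E**2)
(-10*j(-2) + (3 - 1*130)) + V(3) = (-10*7 + (3 - 1*130)) + (-6 - 4*3 - 4*3**2) = (-70 + (3 - 130)) + (-6 - 12 - 4*9) = (-70 - 127) + (-6 - 12 - 36) = -197 - 54 = -251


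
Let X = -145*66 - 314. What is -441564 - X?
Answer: -431680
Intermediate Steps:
X = -9884 (X = -9570 - 314 = -9884)
-441564 - X = -441564 - 1*(-9884) = -441564 + 9884 = -431680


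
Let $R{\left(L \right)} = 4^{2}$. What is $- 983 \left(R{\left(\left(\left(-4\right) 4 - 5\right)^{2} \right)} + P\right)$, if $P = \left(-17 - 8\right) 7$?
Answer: $156297$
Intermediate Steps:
$P = -175$ ($P = \left(-25\right) 7 = -175$)
$R{\left(L \right)} = 16$
$- 983 \left(R{\left(\left(\left(-4\right) 4 - 5\right)^{2} \right)} + P\right) = - 983 \left(16 - 175\right) = \left(-983\right) \left(-159\right) = 156297$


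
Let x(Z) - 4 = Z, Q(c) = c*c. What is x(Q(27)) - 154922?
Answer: -154189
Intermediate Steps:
Q(c) = c²
x(Z) = 4 + Z
x(Q(27)) - 154922 = (4 + 27²) - 154922 = (4 + 729) - 154922 = 733 - 154922 = -154189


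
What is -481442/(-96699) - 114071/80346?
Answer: 3072376367/863264206 ≈ 3.5590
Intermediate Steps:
-481442/(-96699) - 114071/80346 = -481442*(-1/96699) - 114071*1/80346 = 481442/96699 - 114071/80346 = 3072376367/863264206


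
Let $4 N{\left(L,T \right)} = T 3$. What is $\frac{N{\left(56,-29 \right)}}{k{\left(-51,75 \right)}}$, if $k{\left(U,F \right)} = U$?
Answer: $\frac{29}{68} \approx 0.42647$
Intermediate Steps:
$N{\left(L,T \right)} = \frac{3 T}{4}$ ($N{\left(L,T \right)} = \frac{T 3}{4} = \frac{3 T}{4}$)
$\frac{N{\left(56,-29 \right)}}{k{\left(-51,75 \right)}} = \frac{\frac{3}{4} \left(-29\right)}{-51} = \left(- \frac{87}{4}\right) \left(- \frac{1}{51}\right) = \frac{29}{68}$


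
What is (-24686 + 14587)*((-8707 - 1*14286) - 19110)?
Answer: 425198197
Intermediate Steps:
(-24686 + 14587)*((-8707 - 1*14286) - 19110) = -10099*((-8707 - 14286) - 19110) = -10099*(-22993 - 19110) = -10099*(-42103) = 425198197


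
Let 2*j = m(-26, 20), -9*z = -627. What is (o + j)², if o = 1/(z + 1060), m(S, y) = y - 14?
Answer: 103428900/11485321 ≈ 9.0053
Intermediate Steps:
m(S, y) = -14 + y
z = 209/3 (z = -⅑*(-627) = 209/3 ≈ 69.667)
j = 3 (j = (-14 + 20)/2 = (½)*6 = 3)
o = 3/3389 (o = 1/(209/3 + 1060) = 1/(3389/3) = 3/3389 ≈ 0.00088522)
(o + j)² = (3/3389 + 3)² = (10170/3389)² = 103428900/11485321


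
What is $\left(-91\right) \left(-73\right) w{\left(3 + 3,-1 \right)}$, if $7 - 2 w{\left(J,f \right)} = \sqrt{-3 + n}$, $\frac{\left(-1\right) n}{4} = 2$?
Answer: $\frac{46501}{2} - \frac{6643 i \sqrt{11}}{2} \approx 23251.0 - 11016.0 i$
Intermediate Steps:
$n = -8$ ($n = \left(-4\right) 2 = -8$)
$w{\left(J,f \right)} = \frac{7}{2} - \frac{i \sqrt{11}}{2}$ ($w{\left(J,f \right)} = \frac{7}{2} - \frac{\sqrt{-3 - 8}}{2} = \frac{7}{2} - \frac{\sqrt{-11}}{2} = \frac{7}{2} - \frac{i \sqrt{11}}{2}$)
$\left(-91\right) \left(-73\right) w{\left(3 + 3,-1 \right)} = \left(-91\right) \left(-73\right) \left(\frac{7}{2} - \frac{i \sqrt{11}}{2}\right) = 6643 \left(\frac{7}{2} - \frac{i \sqrt{11}}{2}\right) = \frac{46501}{2} - \frac{6643 i \sqrt{11}}{2}$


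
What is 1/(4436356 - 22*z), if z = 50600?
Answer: 1/3323156 ≈ 3.0092e-7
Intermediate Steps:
1/(4436356 - 22*z) = 1/(4436356 - 22*50600) = 1/(4436356 - 1113200) = 1/3323156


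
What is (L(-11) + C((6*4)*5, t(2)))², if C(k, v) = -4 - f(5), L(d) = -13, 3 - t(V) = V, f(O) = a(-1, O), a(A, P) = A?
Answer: 256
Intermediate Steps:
f(O) = -1
t(V) = 3 - V
C(k, v) = -3 (C(k, v) = -4 - 1*(-1) = -4 + 1 = -3)
(L(-11) + C((6*4)*5, t(2)))² = (-13 - 3)² = (-16)² = 256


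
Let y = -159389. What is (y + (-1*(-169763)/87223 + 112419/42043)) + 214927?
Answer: 203681263988128/3667116589 ≈ 55543.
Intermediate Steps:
(y + (-1*(-169763)/87223 + 112419/42043)) + 214927 = (-159389 + (-1*(-169763)/87223 + 112419/42043)) + 214927 = (-159389 + (169763*(1/87223) + 112419*(1/42043))) + 214927 = (-159389 + (169763/87223 + 112419/42043)) + 214927 = (-159389 + 16942868246/3667116589) + 214927 = -584481103135875/3667116589 + 214927 = 203681263988128/3667116589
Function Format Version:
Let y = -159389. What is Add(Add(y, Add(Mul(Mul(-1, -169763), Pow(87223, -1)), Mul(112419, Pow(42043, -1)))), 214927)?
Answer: Rational(203681263988128, 3667116589) ≈ 55543.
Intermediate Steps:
Add(Add(y, Add(Mul(Mul(-1, -169763), Pow(87223, -1)), Mul(112419, Pow(42043, -1)))), 214927) = Add(Add(-159389, Add(Mul(Mul(-1, -169763), Pow(87223, -1)), Mul(112419, Pow(42043, -1)))), 214927) = Add(Add(-159389, Add(Mul(169763, Rational(1, 87223)), Mul(112419, Rational(1, 42043)))), 214927) = Add(Add(-159389, Add(Rational(169763, 87223), Rational(112419, 42043))), 214927) = Add(Add(-159389, Rational(16942868246, 3667116589)), 214927) = Add(Rational(-584481103135875, 3667116589), 214927) = Rational(203681263988128, 3667116589)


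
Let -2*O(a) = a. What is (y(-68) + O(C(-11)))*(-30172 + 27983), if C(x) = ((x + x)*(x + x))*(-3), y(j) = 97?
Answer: -1801547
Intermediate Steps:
C(x) = -12*x² (C(x) = ((2*x)*(2*x))*(-3) = (4*x²)*(-3) = -12*x²)
O(a) = -a/2
(y(-68) + O(C(-11)))*(-30172 + 27983) = (97 - (-6)*(-11)²)*(-30172 + 27983) = (97 - (-6)*121)*(-2189) = (97 - ½*(-1452))*(-2189) = (97 + 726)*(-2189) = 823*(-2189) = -1801547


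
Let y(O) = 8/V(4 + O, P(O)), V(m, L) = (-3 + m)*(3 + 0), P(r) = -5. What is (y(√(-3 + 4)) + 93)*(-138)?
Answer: -13018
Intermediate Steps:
V(m, L) = -9 + 3*m (V(m, L) = (-3 + m)*3 = -9 + 3*m)
y(O) = 8/(3 + 3*O) (y(O) = 8/(-9 + 3*(4 + O)) = 8/(-9 + (12 + 3*O)) = 8/(3 + 3*O))
(y(√(-3 + 4)) + 93)*(-138) = (8/(3*(1 + √(-3 + 4))) + 93)*(-138) = (8/(3*(1 + √1)) + 93)*(-138) = (8/(3*(1 + 1)) + 93)*(-138) = ((8/3)/2 + 93)*(-138) = ((8/3)*(½) + 93)*(-138) = (4/3 + 93)*(-138) = (283/3)*(-138) = -13018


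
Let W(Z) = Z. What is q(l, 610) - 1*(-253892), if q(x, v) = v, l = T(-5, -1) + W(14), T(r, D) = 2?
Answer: 254502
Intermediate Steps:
l = 16 (l = 2 + 14 = 16)
q(l, 610) - 1*(-253892) = 610 - 1*(-253892) = 610 + 253892 = 254502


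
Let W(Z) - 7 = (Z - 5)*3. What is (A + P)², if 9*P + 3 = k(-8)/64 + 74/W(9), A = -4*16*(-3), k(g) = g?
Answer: 852464809/23104 ≈ 36897.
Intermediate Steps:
W(Z) = -8 + 3*Z (W(Z) = 7 + (Z - 5)*3 = 7 + (-5 + Z)*3 = 7 + (-15 + 3*Z) = -8 + 3*Z)
A = 192 (A = -64*(-3) = 192)
P = 13/152 (P = -⅓ + (-8/64 + 74/(-8 + 3*9))/9 = -⅓ + (-8*1/64 + 74/(-8 + 27))/9 = -⅓ + (-⅛ + 74/19)/9 = -⅓ + (⅑)*(573/152) = -⅓ + 191/456 = 13/152 ≈ 0.085526)
(A + P)² = (192 + 13/152)² = (29197/152)² = 852464809/23104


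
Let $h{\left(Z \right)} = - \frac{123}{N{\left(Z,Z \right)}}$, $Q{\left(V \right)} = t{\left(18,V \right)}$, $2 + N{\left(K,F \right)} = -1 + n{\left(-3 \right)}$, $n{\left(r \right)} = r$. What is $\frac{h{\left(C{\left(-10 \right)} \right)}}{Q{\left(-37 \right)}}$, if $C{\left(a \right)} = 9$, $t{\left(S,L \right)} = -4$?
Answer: $- \frac{41}{8} \approx -5.125$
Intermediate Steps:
$N{\left(K,F \right)} = -6$ ($N{\left(K,F \right)} = -2 - 4 = -6$)
$Q{\left(V \right)} = -4$
$h{\left(Z \right)} = \frac{41}{2}$ ($h{\left(Z \right)} = - \frac{123}{-6} = \left(-123\right) \left(- \frac{1}{6}\right) = \frac{41}{2}$)
$\frac{h{\left(C{\left(-10 \right)} \right)}}{Q{\left(-37 \right)}} = \frac{41}{2 \left(-4\right)} = \frac{41}{2} \left(- \frac{1}{4}\right) = - \frac{41}{8}$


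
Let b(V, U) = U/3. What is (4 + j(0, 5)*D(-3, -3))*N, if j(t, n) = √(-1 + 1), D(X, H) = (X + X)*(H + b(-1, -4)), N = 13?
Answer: 52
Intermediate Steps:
b(V, U) = U/3 (b(V, U) = U*(⅓) = U/3)
D(X, H) = 2*X*(-4/3 + H) (D(X, H) = (X + X)*(H + (⅓)*(-4)) = (2*X)*(H - 4/3) = (2*X)*(-4/3 + H) = 2*X*(-4/3 + H))
j(t, n) = 0 (j(t, n) = √0 = 0)
(4 + j(0, 5)*D(-3, -3))*N = (4 + 0*((⅔)*(-3)*(-4 + 3*(-3))))*13 = (4 + 0*((⅔)*(-3)*(-4 - 9)))*13 = (4 + 0*((⅔)*(-3)*(-13)))*13 = (4 + 0*26)*13 = (4 + 0)*13 = 4*13 = 52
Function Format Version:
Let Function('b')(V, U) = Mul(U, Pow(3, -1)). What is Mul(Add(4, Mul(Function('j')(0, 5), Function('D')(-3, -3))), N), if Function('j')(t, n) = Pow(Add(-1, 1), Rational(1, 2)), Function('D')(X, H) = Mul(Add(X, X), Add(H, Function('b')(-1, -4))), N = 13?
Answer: 52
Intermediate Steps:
Function('b')(V, U) = Mul(Rational(1, 3), U) (Function('b')(V, U) = Mul(U, Rational(1, 3)) = Mul(Rational(1, 3), U))
Function('D')(X, H) = Mul(2, X, Add(Rational(-4, 3), H)) (Function('D')(X, H) = Mul(Add(X, X), Add(H, Mul(Rational(1, 3), -4))) = Mul(Mul(2, X), Add(H, Rational(-4, 3))) = Mul(Mul(2, X), Add(Rational(-4, 3), H)) = Mul(2, X, Add(Rational(-4, 3), H)))
Function('j')(t, n) = 0 (Function('j')(t, n) = Pow(0, Rational(1, 2)) = 0)
Mul(Add(4, Mul(Function('j')(0, 5), Function('D')(-3, -3))), N) = Mul(Add(4, Mul(0, Mul(Rational(2, 3), -3, Add(-4, Mul(3, -3))))), 13) = Mul(Add(4, Mul(0, Mul(Rational(2, 3), -3, Add(-4, -9)))), 13) = Mul(Add(4, Mul(0, Mul(Rational(2, 3), -3, -13))), 13) = Mul(Add(4, Mul(0, 26)), 13) = Mul(Add(4, 0), 13) = Mul(4, 13) = 52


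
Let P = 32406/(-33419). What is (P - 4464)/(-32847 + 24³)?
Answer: 49738274/211909879 ≈ 0.23471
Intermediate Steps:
P = -32406/33419 (P = 32406*(-1/33419) = -32406/33419 ≈ -0.96969)
(P - 4464)/(-32847 + 24³) = (-32406/33419 - 4464)/(-32847 + 24³) = -149214822/(33419*(-32847 + 13824)) = -149214822/33419/(-19023) = -149214822/33419*(-1/19023) = 49738274/211909879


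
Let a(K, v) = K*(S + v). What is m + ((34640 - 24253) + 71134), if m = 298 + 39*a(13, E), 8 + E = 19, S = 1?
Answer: 87903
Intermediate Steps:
E = 11 (E = -8 + 19 = 11)
a(K, v) = K*(1 + v)
m = 6382 (m = 298 + 39*(13*(1 + 11)) = 298 + 39*(13*12) = 298 + 39*156 = 298 + 6084 = 6382)
m + ((34640 - 24253) + 71134) = 6382 + ((34640 - 24253) + 71134) = 6382 + (10387 + 71134) = 6382 + 81521 = 87903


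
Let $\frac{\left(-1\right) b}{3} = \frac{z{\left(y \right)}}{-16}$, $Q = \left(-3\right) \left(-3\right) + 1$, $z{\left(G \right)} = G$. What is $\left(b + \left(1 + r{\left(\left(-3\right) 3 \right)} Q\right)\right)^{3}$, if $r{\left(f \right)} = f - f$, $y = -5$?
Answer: $\frac{1}{4096} \approx 0.00024414$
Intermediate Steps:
$r{\left(f \right)} = 0$
$Q = 10$ ($Q = 9 + 1 = 10$)
$b = - \frac{15}{16}$ ($b = - 3 \left(- \frac{5}{-16}\right) = - 3 \left(\left(-5\right) \left(- \frac{1}{16}\right)\right) = \left(-3\right) \frac{5}{16} = - \frac{15}{16} \approx -0.9375$)
$\left(b + \left(1 + r{\left(\left(-3\right) 3 \right)} Q\right)\right)^{3} = \left(- \frac{15}{16} + \left(1 + 0 \cdot 10\right)\right)^{3} = \left(- \frac{15}{16} + \left(1 + 0\right)\right)^{3} = \left(- \frac{15}{16} + 1\right)^{3} = \left(\frac{1}{16}\right)^{3} = \frac{1}{4096}$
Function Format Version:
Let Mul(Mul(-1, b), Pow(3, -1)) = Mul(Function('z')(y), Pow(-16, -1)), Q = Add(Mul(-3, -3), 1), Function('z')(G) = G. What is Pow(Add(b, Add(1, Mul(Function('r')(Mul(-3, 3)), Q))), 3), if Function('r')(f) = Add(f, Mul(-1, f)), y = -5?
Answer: Rational(1, 4096) ≈ 0.00024414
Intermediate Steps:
Function('r')(f) = 0
Q = 10 (Q = Add(9, 1) = 10)
b = Rational(-15, 16) (b = Mul(-3, Mul(-5, Pow(-16, -1))) = Mul(-3, Mul(-5, Rational(-1, 16))) = Mul(-3, Rational(5, 16)) = Rational(-15, 16) ≈ -0.93750)
Pow(Add(b, Add(1, Mul(Function('r')(Mul(-3, 3)), Q))), 3) = Pow(Add(Rational(-15, 16), Add(1, Mul(0, 10))), 3) = Pow(Add(Rational(-15, 16), Add(1, 0)), 3) = Pow(Add(Rational(-15, 16), 1), 3) = Pow(Rational(1, 16), 3) = Rational(1, 4096)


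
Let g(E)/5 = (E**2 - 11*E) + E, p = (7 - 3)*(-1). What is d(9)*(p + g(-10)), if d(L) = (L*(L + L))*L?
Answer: 1452168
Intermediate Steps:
p = -4 (p = 4*(-1) = -4)
g(E) = -50*E + 5*E**2 (g(E) = 5*((E**2 - 11*E) + E) = 5*(E**2 - 10*E) = -50*E + 5*E**2)
d(L) = 2*L**3 (d(L) = (L*(2*L))*L = (2*L**2)*L = 2*L**3)
d(9)*(p + g(-10)) = (2*9**3)*(-4 + 5*(-10)*(-10 - 10)) = (2*729)*(-4 + 5*(-10)*(-20)) = 1458*(-4 + 1000) = 1458*996 = 1452168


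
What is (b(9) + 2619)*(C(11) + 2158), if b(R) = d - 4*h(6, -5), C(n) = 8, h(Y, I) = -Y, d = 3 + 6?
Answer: 5744232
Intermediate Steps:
d = 9
b(R) = 33 (b(R) = 9 - (-4)*6 = 9 - 4*(-6) = 9 + 24 = 33)
(b(9) + 2619)*(C(11) + 2158) = (33 + 2619)*(8 + 2158) = 2652*2166 = 5744232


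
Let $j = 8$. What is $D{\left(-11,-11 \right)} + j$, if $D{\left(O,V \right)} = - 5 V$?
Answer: $63$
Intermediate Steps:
$D{\left(-11,-11 \right)} + j = \left(-5\right) \left(-11\right) + 8 = 55 + 8 = 63$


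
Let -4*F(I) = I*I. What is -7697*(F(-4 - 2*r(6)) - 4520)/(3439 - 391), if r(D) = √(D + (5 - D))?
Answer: 34859713/3048 + 7697*√5/762 ≈ 11460.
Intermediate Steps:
r(D) = √5
F(I) = -I²/4 (F(I) = -I*I/4 = -I²/4)
-7697*(F(-4 - 2*r(6)) - 4520)/(3439 - 391) = -7697*(-(-4 - 2*√5)²/4 - 4520)/(3439 - 391) = -(-4348805/381 - 7697*(-4 - 2*√5)²/12192) = -7697*(-565/381 - (-4 - 2*√5)²/12192) = 4348805/381 + 7697*(-4 - 2*√5)²/12192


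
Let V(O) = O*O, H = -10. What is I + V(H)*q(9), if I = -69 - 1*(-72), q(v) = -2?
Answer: -197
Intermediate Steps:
V(O) = O²
I = 3 (I = -69 + 72 = 3)
I + V(H)*q(9) = 3 + (-10)²*(-2) = 3 + 100*(-2) = 3 - 200 = -197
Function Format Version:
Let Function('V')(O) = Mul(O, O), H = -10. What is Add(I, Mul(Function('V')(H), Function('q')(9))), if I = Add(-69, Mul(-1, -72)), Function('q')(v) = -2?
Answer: -197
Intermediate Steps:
Function('V')(O) = Pow(O, 2)
I = 3 (I = Add(-69, 72) = 3)
Add(I, Mul(Function('V')(H), Function('q')(9))) = Add(3, Mul(Pow(-10, 2), -2)) = Add(3, Mul(100, -2)) = Add(3, -200) = -197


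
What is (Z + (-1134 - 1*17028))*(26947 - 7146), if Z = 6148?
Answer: -237889214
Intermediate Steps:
(Z + (-1134 - 1*17028))*(26947 - 7146) = (6148 + (-1134 - 1*17028))*(26947 - 7146) = (6148 + (-1134 - 17028))*19801 = (6148 - 18162)*19801 = -12014*19801 = -237889214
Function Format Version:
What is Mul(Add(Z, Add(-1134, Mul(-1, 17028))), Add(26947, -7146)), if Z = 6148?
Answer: -237889214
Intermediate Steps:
Mul(Add(Z, Add(-1134, Mul(-1, 17028))), Add(26947, -7146)) = Mul(Add(6148, Add(-1134, Mul(-1, 17028))), Add(26947, -7146)) = Mul(Add(6148, Add(-1134, -17028)), 19801) = Mul(Add(6148, -18162), 19801) = Mul(-12014, 19801) = -237889214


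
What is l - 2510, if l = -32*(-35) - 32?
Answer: -1422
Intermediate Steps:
l = 1088 (l = 1120 - 32 = 1088)
l - 2510 = 1088 - 2510 = -1422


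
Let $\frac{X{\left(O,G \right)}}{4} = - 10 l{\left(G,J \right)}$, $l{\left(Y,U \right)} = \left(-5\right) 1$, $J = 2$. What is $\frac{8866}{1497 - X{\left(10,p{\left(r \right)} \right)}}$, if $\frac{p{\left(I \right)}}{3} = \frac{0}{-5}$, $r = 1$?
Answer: $\frac{8866}{1297} \approx 6.8358$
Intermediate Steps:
$l{\left(Y,U \right)} = -5$
$p{\left(I \right)} = 0$ ($p{\left(I \right)} = 3 \frac{0}{-5} = 3 \cdot 0 \left(- \frac{1}{5}\right) = 3 \cdot 0 = 0$)
$X{\left(O,G \right)} = 200$ ($X{\left(O,G \right)} = 4 \left(\left(-10\right) \left(-5\right)\right) = 4 \cdot 50 = 200$)
$\frac{8866}{1497 - X{\left(10,p{\left(r \right)} \right)}} = \frac{8866}{1497 - 200} = \frac{8866}{1297}$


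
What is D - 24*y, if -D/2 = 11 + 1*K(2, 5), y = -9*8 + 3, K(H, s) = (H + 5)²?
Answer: 1536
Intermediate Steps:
K(H, s) = (5 + H)²
y = -69 (y = -72 + 3 = -69)
D = -120 (D = -2*(11 + 1*(5 + 2)²) = -2*(11 + 1*7²) = -2*(11 + 1*49) = -2*(11 + 49) = -2*60 = -120)
D - 24*y = -120 - 24*(-69) = -120 + 1656 = 1536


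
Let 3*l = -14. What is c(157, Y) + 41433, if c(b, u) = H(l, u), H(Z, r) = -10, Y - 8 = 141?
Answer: 41423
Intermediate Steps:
Y = 149 (Y = 8 + 141 = 149)
l = -14/3 (l = (⅓)*(-14) = -14/3 ≈ -4.6667)
c(b, u) = -10
c(157, Y) + 41433 = -10 + 41433 = 41423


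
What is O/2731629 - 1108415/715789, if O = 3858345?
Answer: -88672549610/651756663427 ≈ -0.13605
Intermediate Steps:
O/2731629 - 1108415/715789 = 3858345/2731629 - 1108415/715789 = 3858345*(1/2731629) - 1108415*1/715789 = 1286115/910543 - 1108415/715789 = -88672549610/651756663427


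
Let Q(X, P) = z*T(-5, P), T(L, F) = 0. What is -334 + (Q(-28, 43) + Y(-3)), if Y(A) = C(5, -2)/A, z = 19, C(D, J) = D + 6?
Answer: -1013/3 ≈ -337.67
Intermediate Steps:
C(D, J) = 6 + D
Y(A) = 11/A (Y(A) = (6 + 5)/A = 11/A)
Q(X, P) = 0 (Q(X, P) = 19*0 = 0)
-334 + (Q(-28, 43) + Y(-3)) = -334 + (0 + 11/(-3)) = -334 + (0 + 11*(-⅓)) = -334 + (0 - 11/3) = -334 - 11/3 = -1013/3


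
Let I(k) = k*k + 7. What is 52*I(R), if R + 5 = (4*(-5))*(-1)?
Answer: 12064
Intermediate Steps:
R = 15 (R = -5 + (4*(-5))*(-1) = -5 - 20*(-1) = -5 + 20 = 15)
I(k) = 7 + k² (I(k) = k² + 7 = 7 + k²)
52*I(R) = 52*(7 + 15²) = 52*(7 + 225) = 52*232 = 12064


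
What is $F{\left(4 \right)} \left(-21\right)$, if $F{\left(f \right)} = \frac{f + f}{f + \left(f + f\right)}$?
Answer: $-14$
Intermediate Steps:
$F{\left(f \right)} = \frac{2}{3}$ ($F{\left(f \right)} = \frac{2 f}{f + 2 f} = \frac{2 f}{3 f} = 2 f \frac{1}{3 f} = \frac{2}{3}$)
$F{\left(4 \right)} \left(-21\right) = \frac{2}{3} \left(-21\right) = -14$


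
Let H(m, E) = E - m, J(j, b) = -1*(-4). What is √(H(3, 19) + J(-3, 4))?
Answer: 2*√5 ≈ 4.4721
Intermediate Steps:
J(j, b) = 4
√(H(3, 19) + J(-3, 4)) = √((19 - 1*3) + 4) = √((19 - 3) + 4) = √(16 + 4) = √20 = 2*√5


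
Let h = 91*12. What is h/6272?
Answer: 39/224 ≈ 0.17411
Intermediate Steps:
h = 1092
h/6272 = 1092/6272 = 1092*(1/6272) = 39/224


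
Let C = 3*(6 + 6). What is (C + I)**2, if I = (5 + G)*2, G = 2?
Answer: 2500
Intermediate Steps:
I = 14 (I = (5 + 2)*2 = 7*2 = 14)
C = 36 (C = 3*12 = 36)
(C + I)**2 = (36 + 14)**2 = 50**2 = 2500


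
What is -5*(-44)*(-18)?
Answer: -3960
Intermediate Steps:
-5*(-44)*(-18) = 220*(-18) = -3960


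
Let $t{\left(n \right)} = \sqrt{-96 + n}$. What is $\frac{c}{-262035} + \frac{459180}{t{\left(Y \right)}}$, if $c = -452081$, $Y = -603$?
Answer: $\frac{452081}{262035} - \frac{153060 i \sqrt{699}}{233} \approx 1.7253 - 17368.0 i$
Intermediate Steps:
$\frac{c}{-262035} + \frac{459180}{t{\left(Y \right)}} = - \frac{452081}{-262035} + \frac{459180}{\sqrt{-96 - 603}} = \left(-452081\right) \left(- \frac{1}{262035}\right) + \frac{459180}{\sqrt{-699}} = \frac{452081}{262035} + \frac{459180}{i \sqrt{699}} = \frac{452081}{262035} + 459180 \left(- \frac{i \sqrt{699}}{699}\right) = \frac{452081}{262035} - \frac{153060 i \sqrt{699}}{233}$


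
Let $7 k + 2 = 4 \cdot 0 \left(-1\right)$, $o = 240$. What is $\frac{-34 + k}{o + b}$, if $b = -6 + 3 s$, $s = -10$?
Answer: $- \frac{20}{119} \approx -0.16807$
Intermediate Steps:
$k = - \frac{2}{7}$ ($k = - \frac{2}{7} + \frac{4 \cdot 0 \left(-1\right)}{7} = - \frac{2}{7} + \frac{0 \left(-1\right)}{7} = - \frac{2}{7} + \frac{1}{7} \cdot 0 = - \frac{2}{7} + 0 = - \frac{2}{7} \approx -0.28571$)
$b = -36$ ($b = -6 + 3 \left(-10\right) = -6 - 30 = -36$)
$\frac{-34 + k}{o + b} = \frac{-34 - \frac{2}{7}}{240 - 36} = - \frac{240}{7 \cdot 204} = \left(- \frac{240}{7}\right) \frac{1}{204} = - \frac{20}{119}$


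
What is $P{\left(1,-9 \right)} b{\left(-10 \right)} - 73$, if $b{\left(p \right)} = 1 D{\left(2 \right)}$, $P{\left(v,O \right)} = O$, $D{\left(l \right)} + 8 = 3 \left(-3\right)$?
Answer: $80$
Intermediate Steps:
$D{\left(l \right)} = -17$ ($D{\left(l \right)} = -8 + 3 \left(-3\right) = -8 - 9 = -17$)
$b{\left(p \right)} = -17$ ($b{\left(p \right)} = 1 \left(-17\right) = -17$)
$P{\left(1,-9 \right)} b{\left(-10 \right)} - 73 = \left(-9\right) \left(-17\right) - 73 = 153 - 73 = 80$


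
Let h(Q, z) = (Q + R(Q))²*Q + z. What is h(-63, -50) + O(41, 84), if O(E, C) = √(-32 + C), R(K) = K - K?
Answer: -250097 + 2*√13 ≈ -2.5009e+5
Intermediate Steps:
R(K) = 0
h(Q, z) = z + Q³ (h(Q, z) = (Q + 0)²*Q + z = Q²*Q + z = Q³ + z = z + Q³)
h(-63, -50) + O(41, 84) = (-50 + (-63)³) + √(-32 + 84) = (-50 - 250047) + √52 = -250097 + 2*√13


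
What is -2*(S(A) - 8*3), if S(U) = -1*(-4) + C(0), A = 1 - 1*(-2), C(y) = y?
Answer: 40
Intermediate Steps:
A = 3 (A = 1 + 2 = 3)
S(U) = 4 (S(U) = -1*(-4) + 0 = 4 + 0 = 4)
-2*(S(A) - 8*3) = -2*(4 - 8*3) = -2*(4 - 24) = -2*(-20) = 40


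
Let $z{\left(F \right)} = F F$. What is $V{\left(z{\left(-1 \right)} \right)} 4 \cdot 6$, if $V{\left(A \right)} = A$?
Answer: $24$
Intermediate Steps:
$z{\left(F \right)} = F^{2}$
$V{\left(z{\left(-1 \right)} \right)} 4 \cdot 6 = \left(-1\right)^{2} \cdot 4 \cdot 6 = 1 \cdot 24 = 24$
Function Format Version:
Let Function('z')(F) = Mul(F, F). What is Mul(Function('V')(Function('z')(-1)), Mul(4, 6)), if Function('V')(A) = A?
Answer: 24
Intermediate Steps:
Function('z')(F) = Pow(F, 2)
Mul(Function('V')(Function('z')(-1)), Mul(4, 6)) = Mul(Pow(-1, 2), Mul(4, 6)) = Mul(1, 24) = 24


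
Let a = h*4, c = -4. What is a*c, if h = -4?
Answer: 64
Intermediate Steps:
a = -16 (a = -4*4 = -16)
a*c = -16*(-4) = 64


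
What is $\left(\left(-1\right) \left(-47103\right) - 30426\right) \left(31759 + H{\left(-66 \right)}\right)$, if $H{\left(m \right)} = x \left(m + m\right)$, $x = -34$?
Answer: $604491219$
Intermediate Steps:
$H{\left(m \right)} = - 68 m$ ($H{\left(m \right)} = - 34 \left(m + m\right) = - 34 \cdot 2 m = - 68 m$)
$\left(\left(-1\right) \left(-47103\right) - 30426\right) \left(31759 + H{\left(-66 \right)}\right) = \left(\left(-1\right) \left(-47103\right) - 30426\right) \left(31759 - -4488\right) = \left(47103 - 30426\right) \left(31759 + 4488\right) = 16677 \cdot 36247 = 604491219$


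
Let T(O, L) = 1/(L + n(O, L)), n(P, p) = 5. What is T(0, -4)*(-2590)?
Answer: -2590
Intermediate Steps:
T(O, L) = 1/(5 + L) (T(O, L) = 1/(L + 5) = 1/(5 + L))
T(0, -4)*(-2590) = -2590/(5 - 4) = -2590/1 = 1*(-2590) = -2590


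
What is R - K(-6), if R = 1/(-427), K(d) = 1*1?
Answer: -428/427 ≈ -1.0023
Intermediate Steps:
K(d) = 1
R = -1/427 ≈ -0.0023419
R - K(-6) = -1/427 - 1*1 = -1/427 - 1 = -428/427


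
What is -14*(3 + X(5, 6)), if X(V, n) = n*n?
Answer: -546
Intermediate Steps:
X(V, n) = n²
-14*(3 + X(5, 6)) = -14*(3 + 6²) = -14*(3 + 36) = -14*39 = -546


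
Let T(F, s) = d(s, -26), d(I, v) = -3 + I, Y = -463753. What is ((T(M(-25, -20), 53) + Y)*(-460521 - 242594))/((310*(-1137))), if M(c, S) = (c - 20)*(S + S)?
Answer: -65207306969/70494 ≈ -9.2501e+5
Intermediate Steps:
M(c, S) = 2*S*(-20 + c) (M(c, S) = (-20 + c)*(2*S) = 2*S*(-20 + c))
T(F, s) = -3 + s
((T(M(-25, -20), 53) + Y)*(-460521 - 242594))/((310*(-1137))) = (((-3 + 53) - 463753)*(-460521 - 242594))/((310*(-1137))) = ((50 - 463753)*(-703115))/(-352470) = -463703*(-703115)*(-1/352470) = 326036534845*(-1/352470) = -65207306969/70494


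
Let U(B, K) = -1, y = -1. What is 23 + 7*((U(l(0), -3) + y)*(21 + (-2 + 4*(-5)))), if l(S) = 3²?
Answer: 37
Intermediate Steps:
l(S) = 9
23 + 7*((U(l(0), -3) + y)*(21 + (-2 + 4*(-5)))) = 23 + 7*((-1 - 1)*(21 + (-2 + 4*(-5)))) = 23 + 7*(-2*(21 + (-2 - 20))) = 23 + 7*(-2*(21 - 22)) = 23 + 7*(-2*(-1)) = 23 + 7*2 = 23 + 14 = 37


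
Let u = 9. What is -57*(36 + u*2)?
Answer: -3078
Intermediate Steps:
-57*(36 + u*2) = -57*(36 + 9*2) = -57*(36 + 18) = -57*54 = -3078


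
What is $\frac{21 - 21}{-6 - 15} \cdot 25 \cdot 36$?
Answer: $0$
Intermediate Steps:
$\frac{21 - 21}{-6 - 15} \cdot 25 \cdot 36 = \frac{0}{-21} \cdot 25 \cdot 36 = 0 \left(- \frac{1}{21}\right) 25 \cdot 36 = 0 \cdot 25 \cdot 36 = 0 \cdot 36 = 0$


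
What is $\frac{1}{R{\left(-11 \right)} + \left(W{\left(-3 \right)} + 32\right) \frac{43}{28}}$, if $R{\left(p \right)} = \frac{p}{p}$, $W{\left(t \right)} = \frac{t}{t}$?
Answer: $\frac{28}{1447} \approx 0.01935$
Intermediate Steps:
$W{\left(t \right)} = 1$
$R{\left(p \right)} = 1$
$\frac{1}{R{\left(-11 \right)} + \left(W{\left(-3 \right)} + 32\right) \frac{43}{28}} = \frac{1}{1 + \left(1 + 32\right) \frac{43}{28}} = \frac{1}{1 + 33 \cdot 43 \cdot \frac{1}{28}} = \frac{1}{1 + 33 \cdot \frac{43}{28}} = \frac{1}{1 + \frac{1419}{28}} = \frac{1}{\frac{1447}{28}} = \frac{28}{1447}$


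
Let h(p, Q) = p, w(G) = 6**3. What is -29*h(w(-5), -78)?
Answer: -6264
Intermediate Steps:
w(G) = 216
-29*h(w(-5), -78) = -29*216 = -6264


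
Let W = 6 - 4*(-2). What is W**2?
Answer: 196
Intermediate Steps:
W = 14 (W = 6 + 8 = 14)
W**2 = 14**2 = 196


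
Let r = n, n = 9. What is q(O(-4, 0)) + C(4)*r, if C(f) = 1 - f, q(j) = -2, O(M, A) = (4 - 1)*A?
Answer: -29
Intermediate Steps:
r = 9
O(M, A) = 3*A
q(O(-4, 0)) + C(4)*r = -2 + (1 - 1*4)*9 = -2 + (1 - 4)*9 = -2 - 3*9 = -2 - 27 = -29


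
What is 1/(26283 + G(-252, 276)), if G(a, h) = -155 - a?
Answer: 1/26380 ≈ 3.7908e-5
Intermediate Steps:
1/(26283 + G(-252, 276)) = 1/(26283 + (-155 - 1*(-252))) = 1/(26283 + (-155 + 252)) = 1/(26283 + 97) = 1/26380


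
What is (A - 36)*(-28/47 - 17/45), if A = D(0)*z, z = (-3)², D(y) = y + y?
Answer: 8236/235 ≈ 35.047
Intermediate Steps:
D(y) = 2*y
z = 9
A = 0 (A = (2*0)*9 = 0*9 = 0)
(A - 36)*(-28/47 - 17/45) = (0 - 36)*(-28/47 - 17/45) = -36*(-28*1/47 - 17*1/45) = -36*(-28/47 - 17/45) = -36*(-2059/2115) = 8236/235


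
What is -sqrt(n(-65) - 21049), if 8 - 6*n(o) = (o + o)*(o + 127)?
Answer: -I*sqrt(177339)/3 ≈ -140.37*I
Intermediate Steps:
n(o) = 4/3 - o*(127 + o)/3 (n(o) = 4/3 - (o + o)*(o + 127)/6 = 4/3 - 2*o*(127 + o)/6 = 4/3 - o*(127 + o)/3)
-sqrt(n(-65) - 21049) = -sqrt((4/3 - 127/3*(-65) - 1/3*(-65)**2) - 21049) = -sqrt((4/3 + 8255/3 - 1/3*4225) - 21049) = -sqrt((4/3 + 8255/3 - 4225/3) - 21049) = -sqrt(4034/3 - 21049) = -sqrt(-59113/3) = -I*sqrt(177339)/3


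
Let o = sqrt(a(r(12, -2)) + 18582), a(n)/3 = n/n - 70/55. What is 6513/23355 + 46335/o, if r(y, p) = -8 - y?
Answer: 2171/7785 + 15445*sqrt(2248323)/68131 ≈ 340.20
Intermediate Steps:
a(n) = -9/11 (a(n) = 3*(n/n - 70/55) = 3*(1 - 70*1/55) = 3*(1 - 14/11) = 3*(-3/11) = -9/11)
o = sqrt(2248323)/11 (o = sqrt(-9/11 + 18582) = sqrt(204393/11) = sqrt(2248323)/11 ≈ 136.31)
6513/23355 + 46335/o = 6513/23355 + 46335/((sqrt(2248323)/11)) = 6513*(1/23355) + 46335*(sqrt(2248323)/204393) = 2171/7785 + 15445*sqrt(2248323)/68131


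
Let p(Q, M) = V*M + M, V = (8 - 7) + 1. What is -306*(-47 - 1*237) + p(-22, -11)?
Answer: 86871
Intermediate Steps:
V = 2 (V = 1 + 1 = 2)
p(Q, M) = 3*M (p(Q, M) = 2*M + M = 3*M)
-306*(-47 - 1*237) + p(-22, -11) = -306*(-47 - 1*237) + 3*(-11) = -306*(-47 - 237) - 33 = -306*(-284) - 33 = 86904 - 33 = 86871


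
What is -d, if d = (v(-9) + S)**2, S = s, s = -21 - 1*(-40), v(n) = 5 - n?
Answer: -1089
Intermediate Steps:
s = 19 (s = -21 + 40 = 19)
S = 19
d = 1089 (d = ((5 - 1*(-9)) + 19)**2 = ((5 + 9) + 19)**2 = (14 + 19)**2 = 33**2 = 1089)
-d = -1*1089 = -1089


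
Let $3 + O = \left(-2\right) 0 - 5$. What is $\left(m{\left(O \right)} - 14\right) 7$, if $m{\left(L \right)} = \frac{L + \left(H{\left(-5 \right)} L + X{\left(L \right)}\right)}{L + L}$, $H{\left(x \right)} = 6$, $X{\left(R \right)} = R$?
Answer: $-70$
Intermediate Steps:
$O = -8$ ($O = -3 - 5 = -8$)
$m{\left(L \right)} = 4$ ($m{\left(L \right)} = \frac{L + \left(6 L + L\right)}{L + L} = \frac{L + 7 L}{2 L} = 8 L \frac{1}{2 L} = 4$)
$\left(m{\left(O \right)} - 14\right) 7 = \left(4 - 14\right) 7 = \left(-10\right) 7 = -70$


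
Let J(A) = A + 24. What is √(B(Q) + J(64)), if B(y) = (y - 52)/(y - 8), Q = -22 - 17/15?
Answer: √19718141/467 ≈ 9.5086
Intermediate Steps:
J(A) = 24 + A
Q = -347/15 (Q = -22 - 17/15 = -347/15 ≈ -23.133)
B(y) = (-52 + y)/(-8 + y)
√(B(Q) + J(64)) = √((-52 - 347/15)/(-8 - 347/15) + (24 + 64)) = √(-1127/15/(-467/15) + 88) = √(-15/467*(-1127/15) + 88) = √(1127/467 + 88) = √(42223/467) = √19718141/467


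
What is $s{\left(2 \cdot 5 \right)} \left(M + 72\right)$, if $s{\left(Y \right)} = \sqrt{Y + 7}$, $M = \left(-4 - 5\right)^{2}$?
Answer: $153 \sqrt{17} \approx 630.83$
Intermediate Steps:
$M = 81$ ($M = \left(-9\right)^{2} = 81$)
$s{\left(Y \right)} = \sqrt{7 + Y}$
$s{\left(2 \cdot 5 \right)} \left(M + 72\right) = \sqrt{7 + 2 \cdot 5} \left(81 + 72\right) = \sqrt{7 + 10} \cdot 153 = \sqrt{17} \cdot 153 = 153 \sqrt{17}$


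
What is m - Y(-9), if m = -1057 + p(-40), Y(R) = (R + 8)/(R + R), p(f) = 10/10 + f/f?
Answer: -18991/18 ≈ -1055.1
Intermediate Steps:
p(f) = 2 (p(f) = 10*(⅒) + 1 = 1 + 1 = 2)
Y(R) = (8 + R)/(2*R) (Y(R) = (8 + R)/((2*R)) = (8 + R)*(1/(2*R)) = (8 + R)/(2*R))
m = -1055 (m = -1057 + 2 = -1055)
m - Y(-9) = -1055 - (8 - 9)/(2*(-9)) = -1055 - (-1)*(-1)/(2*9) = -1055 - 1*1/18 = -1055 - 1/18 = -18991/18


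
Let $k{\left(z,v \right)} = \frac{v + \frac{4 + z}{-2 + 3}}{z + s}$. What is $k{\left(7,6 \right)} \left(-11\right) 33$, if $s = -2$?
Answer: $- \frac{6171}{5} \approx -1234.2$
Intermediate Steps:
$k{\left(z,v \right)} = \frac{4 + v + z}{-2 + z}$ ($k{\left(z,v \right)} = \frac{v + \frac{4 + z}{-2 + 3}}{z - 2} = \frac{v + \frac{4 + z}{1}}{-2 + z} = \frac{v + \left(4 + z\right) 1}{-2 + z} = \frac{v + \left(4 + z\right)}{-2 + z} = \frac{4 + v + z}{-2 + z}$)
$k{\left(7,6 \right)} \left(-11\right) 33 = \frac{4 + 6 + 7}{-2 + 7} \left(-11\right) 33 = \frac{1}{5} \cdot 17 \left(-11\right) 33 = \frac{17}{5} \left(-11\right) 33 = \left(- \frac{187}{5}\right) 33 = - \frac{6171}{5}$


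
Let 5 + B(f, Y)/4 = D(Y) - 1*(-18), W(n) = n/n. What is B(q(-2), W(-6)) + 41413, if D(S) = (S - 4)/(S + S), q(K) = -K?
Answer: 41459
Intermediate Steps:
W(n) = 1
D(S) = (-4 + S)/(2*S) (D(S) = (-4 + S)/((2*S)) = (-4 + S)*(1/(2*S)) = (-4 + S)/(2*S))
B(f, Y) = 52 + 2*(-4 + Y)/Y (B(f, Y) = -20 + 4*((-4 + Y)/(2*Y) - 1*(-18)) = -20 + 4*((-4 + Y)/(2*Y) + 18) = -20 + 4*(18 + (-4 + Y)/(2*Y)) = -20 + (72 + 2*(-4 + Y)/Y) = 52 + 2*(-4 + Y)/Y)
B(q(-2), W(-6)) + 41413 = (54 - 8/1) + 41413 = (54 - 8*1) + 41413 = (54 - 8) + 41413 = 46 + 41413 = 41459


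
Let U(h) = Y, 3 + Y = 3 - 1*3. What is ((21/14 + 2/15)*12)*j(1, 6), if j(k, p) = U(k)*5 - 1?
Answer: -1568/5 ≈ -313.60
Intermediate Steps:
Y = -3 (Y = -3 + (3 - 1*3) = -3 + (3 - 3) = -3 + 0 = -3)
U(h) = -3
j(k, p) = -16 (j(k, p) = -3*5 - 1 = -15 - 1 = -16)
((21/14 + 2/15)*12)*j(1, 6) = ((21/14 + 2/15)*12)*(-16) = ((21*(1/14) + 2*(1/15))*12)*(-16) = ((3/2 + 2/15)*12)*(-16) = ((49/30)*12)*(-16) = (98/5)*(-16) = -1568/5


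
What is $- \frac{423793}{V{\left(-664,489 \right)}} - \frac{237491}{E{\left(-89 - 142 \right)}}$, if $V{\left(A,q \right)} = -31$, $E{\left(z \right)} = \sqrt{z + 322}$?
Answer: $\frac{423793}{31} - \frac{237491 \sqrt{91}}{91} \approx -11225.0$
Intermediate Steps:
$E{\left(z \right)} = \sqrt{322 + z}$
$- \frac{423793}{V{\left(-664,489 \right)}} - \frac{237491}{E{\left(-89 - 142 \right)}} = - \frac{423793}{-31} - \frac{237491}{\sqrt{322 - 231}} = \left(-423793\right) \left(- \frac{1}{31}\right) - \frac{237491}{\sqrt{322 - 231}} = \frac{423793}{31} - \frac{237491}{\sqrt{322 - 231}} = \frac{423793}{31} - \frac{237491}{\sqrt{91}} = \frac{423793}{31} - 237491 \frac{\sqrt{91}}{91} = \frac{423793}{31} - \frac{237491 \sqrt{91}}{91}$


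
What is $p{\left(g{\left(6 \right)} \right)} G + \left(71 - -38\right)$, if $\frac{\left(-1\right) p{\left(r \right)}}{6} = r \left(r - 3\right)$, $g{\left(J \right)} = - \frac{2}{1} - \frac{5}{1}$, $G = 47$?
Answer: $-19631$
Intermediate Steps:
$g{\left(J \right)} = -7$ ($g{\left(J \right)} = \left(-2\right) 1 - 5 = -2 - 5 = -7$)
$p{\left(r \right)} = - 6 r \left(-3 + r\right)$ ($p{\left(r \right)} = - 6 r \left(r - 3\right) = - 6 r \left(-3 + r\right)$)
$p{\left(g{\left(6 \right)} \right)} G + \left(71 - -38\right) = 6 \left(-7\right) \left(3 - -7\right) 47 + \left(71 - -38\right) = 6 \left(-7\right) \left(3 + 7\right) 47 + \left(71 + 38\right) = 6 \left(-7\right) 10 \cdot 47 + 109 = \left(-420\right) 47 + 109 = -19740 + 109 = -19631$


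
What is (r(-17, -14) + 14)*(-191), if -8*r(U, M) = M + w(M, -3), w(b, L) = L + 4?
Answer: -23875/8 ≈ -2984.4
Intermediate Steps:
w(b, L) = 4 + L
r(U, M) = -⅛ - M/8 (r(U, M) = -(M + (4 - 3))/8 = -(M + 1)/8 = -(1 + M)/8 = -⅛ - M/8)
(r(-17, -14) + 14)*(-191) = ((-⅛ - ⅛*(-14)) + 14)*(-191) = ((-⅛ + 7/4) + 14)*(-191) = (13/8 + 14)*(-191) = (125/8)*(-191) = -23875/8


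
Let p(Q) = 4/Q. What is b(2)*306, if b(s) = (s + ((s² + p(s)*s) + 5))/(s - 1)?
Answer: 4590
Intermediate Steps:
b(s) = (9 + s + s²)/(-1 + s) (b(s) = (s + ((s² + (4/s)*s) + 5))/(s - 1) = (s + ((s² + 4) + 5))/(-1 + s) = (s + ((4 + s²) + 5))/(-1 + s) = (s + (9 + s²))/(-1 + s) = (9 + s + s²)/(-1 + s))
b(2)*306 = ((9 + 2 + 2²)/(-1 + 2))*306 = ((9 + 2 + 4)/1)*306 = (1*15)*306 = 15*306 = 4590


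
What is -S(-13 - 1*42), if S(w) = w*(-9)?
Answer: -495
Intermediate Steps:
S(w) = -9*w
-S(-13 - 1*42) = -(-9)*(-13 - 1*42) = -(-9)*(-13 - 42) = -(-9)*(-55) = -1*495 = -495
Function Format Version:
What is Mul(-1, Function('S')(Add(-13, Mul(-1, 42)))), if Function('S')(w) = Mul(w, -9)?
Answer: -495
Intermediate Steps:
Function('S')(w) = Mul(-9, w)
Mul(-1, Function('S')(Add(-13, Mul(-1, 42)))) = Mul(-1, Mul(-9, Add(-13, Mul(-1, 42)))) = Mul(-1, Mul(-9, Add(-13, -42))) = Mul(-1, Mul(-9, -55)) = Mul(-1, 495) = -495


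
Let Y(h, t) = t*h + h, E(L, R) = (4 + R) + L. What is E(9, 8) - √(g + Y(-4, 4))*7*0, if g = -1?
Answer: 21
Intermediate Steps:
E(L, R) = 4 + L + R
Y(h, t) = h + h*t (Y(h, t) = h*t + h = h + h*t)
E(9, 8) - √(g + Y(-4, 4))*7*0 = (4 + 9 + 8) - √(-1 - 4*(1 + 4))*7*0 = 21 - √(-1 - 4*5)*7*0 = 21 - √(-1 - 20)*7*0 = 21 - √(-21)*7*0 = 21 - (I*√21)*7*0 = 21 - 7*I*√21*0 = 21 - 1*0 = 21 + 0 = 21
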